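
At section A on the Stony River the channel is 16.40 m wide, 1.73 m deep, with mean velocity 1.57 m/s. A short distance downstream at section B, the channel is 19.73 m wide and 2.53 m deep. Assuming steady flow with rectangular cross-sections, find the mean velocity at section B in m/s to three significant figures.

Q = A₁V₁ = (16.40×1.73) × 1.57 = 44.54 m³/s
A₂ = 19.73 × 2.53 = 49.92 m²
V₂ = Q/A₂ = 44.54/49.92 = 0.8924 m/s

0.892 m/s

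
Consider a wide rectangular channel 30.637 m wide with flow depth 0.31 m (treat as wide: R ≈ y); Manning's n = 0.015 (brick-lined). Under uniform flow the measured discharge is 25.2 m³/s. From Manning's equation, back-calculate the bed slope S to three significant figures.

A = b·y = 30.637 × 0.31 = 9.497 m²
Wide channel: R ≈ y = 0.31 m
S = (Q·n / (1·A·R^(2/3)))² = (25.2×0.015 / (1×9.497×0.4580))² = 0.007550

0.00755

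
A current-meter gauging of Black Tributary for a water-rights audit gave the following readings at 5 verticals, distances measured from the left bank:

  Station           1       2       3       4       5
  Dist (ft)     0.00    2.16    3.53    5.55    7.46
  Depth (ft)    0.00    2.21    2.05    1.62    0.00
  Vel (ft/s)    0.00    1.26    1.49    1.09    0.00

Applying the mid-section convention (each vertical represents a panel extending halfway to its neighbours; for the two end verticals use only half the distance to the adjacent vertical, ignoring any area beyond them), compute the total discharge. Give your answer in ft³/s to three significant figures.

w_2 = (3.53 − 0.00)/2 = 1.765 ft; q_2 = 1.26 × 2.21 × 1.765 = 4.915 ft³/s
w_3 = (5.55 − 2.16)/2 = 1.695 ft; q_3 = 1.49 × 2.05 × 1.695 = 5.177 ft³/s
w_4 = (7.46 − 3.53)/2 = 1.965 ft; q_4 = 1.09 × 1.62 × 1.965 = 3.470 ft³/s
Stations 1, 5 contribute zero (depth or velocity is 0).
Q = Σ qᵢ = 13.56 ft³/s

13.6 ft³/s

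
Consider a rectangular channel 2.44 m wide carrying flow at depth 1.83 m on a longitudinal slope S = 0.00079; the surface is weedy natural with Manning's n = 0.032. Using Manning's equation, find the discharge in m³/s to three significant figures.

3.19 m³/s

A = b·y = 2.44 × 1.83 = 4.465 m²
P = b + 2y = 2.44 + 2×1.83 = 6.100 m
R = A/P = 4.465/6.100 = 0.7320 m
Q = (1/n)·A·R^(2/3)·S^(1/2) = (1/0.032) × 4.465 × 0.7320^(2/3) × 0.00079^(1/2) = 3.186 m³/s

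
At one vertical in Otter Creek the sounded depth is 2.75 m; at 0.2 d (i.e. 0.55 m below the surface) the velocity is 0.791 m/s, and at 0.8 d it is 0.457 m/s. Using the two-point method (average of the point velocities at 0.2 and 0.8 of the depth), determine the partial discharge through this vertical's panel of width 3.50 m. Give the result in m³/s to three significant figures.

v̄ = (0.791 + 0.457) / 2 = 0.6240 m/s
q = v̄ × d × w = 0.6240 × 2.75 × 3.50 = 6.006 m³/s

6.01 m³/s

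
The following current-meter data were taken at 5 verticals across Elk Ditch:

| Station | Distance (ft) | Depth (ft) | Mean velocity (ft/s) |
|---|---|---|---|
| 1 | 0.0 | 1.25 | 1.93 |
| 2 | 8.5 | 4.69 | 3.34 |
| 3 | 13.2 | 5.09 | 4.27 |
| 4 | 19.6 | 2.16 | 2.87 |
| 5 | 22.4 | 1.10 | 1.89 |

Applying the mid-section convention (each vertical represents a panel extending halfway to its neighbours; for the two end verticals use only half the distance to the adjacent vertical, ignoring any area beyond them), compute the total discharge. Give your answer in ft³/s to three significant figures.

266 ft³/s

w_1 = (8.5 − 0.0)/2 = 4.25 ft; q_1 = 1.93 × 1.25 × 4.25 = 10.25 ft³/s
w_2 = (13.2 − 0.0)/2 = 6.6 ft; q_2 = 3.34 × 4.69 × 6.6 = 103.4 ft³/s
w_3 = (19.6 − 8.5)/2 = 5.55 ft; q_3 = 4.27 × 5.09 × 5.55 = 120.6 ft³/s
w_4 = (22.4 − 13.2)/2 = 4.6 ft; q_4 = 2.87 × 2.16 × 4.6 = 28.52 ft³/s
w_5 = (22.4 − 19.6)/2 = 1.4 ft; q_5 = 1.89 × 1.10 × 1.4 = 2.911 ft³/s
Q = Σ qᵢ = 265.7 ft³/s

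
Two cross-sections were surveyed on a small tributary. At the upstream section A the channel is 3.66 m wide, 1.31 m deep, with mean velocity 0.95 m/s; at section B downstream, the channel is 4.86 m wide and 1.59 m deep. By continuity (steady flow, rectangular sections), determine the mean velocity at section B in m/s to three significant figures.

0.589 m/s

Q = A₁V₁ = (3.66×1.31) × 0.95 = 4.555 m³/s
A₂ = 4.86 × 1.59 = 7.727 m²
V₂ = Q/A₂ = 4.555/7.727 = 0.5894 m/s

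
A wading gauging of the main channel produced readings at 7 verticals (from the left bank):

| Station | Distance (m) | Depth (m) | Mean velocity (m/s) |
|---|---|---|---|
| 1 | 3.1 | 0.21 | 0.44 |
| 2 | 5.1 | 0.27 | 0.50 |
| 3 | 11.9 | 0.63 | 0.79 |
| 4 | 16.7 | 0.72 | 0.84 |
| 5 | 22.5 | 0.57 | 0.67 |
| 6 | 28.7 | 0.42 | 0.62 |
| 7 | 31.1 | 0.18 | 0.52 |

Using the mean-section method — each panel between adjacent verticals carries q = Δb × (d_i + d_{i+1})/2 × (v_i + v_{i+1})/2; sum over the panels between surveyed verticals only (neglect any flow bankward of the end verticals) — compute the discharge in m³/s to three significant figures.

10.1 m³/s

Panel 1-2: Δb = 2 m, d̄ = (0.21+0.27)/2 = 0.24, v̄ = (0.44+0.50)/2 = 0.47 → q = 2×0.24×0.47 = 0.2256 m³/s
Panel 2-3: Δb = 6.8 m, d̄ = (0.27+0.63)/2 = 0.45, v̄ = (0.50+0.79)/2 = 0.645 → q = 6.8×0.45×0.645 = 1.974 m³/s
Panel 3-4: Δb = 4.8 m, d̄ = (0.63+0.72)/2 = 0.675, v̄ = (0.79+0.84)/2 = 0.815 → q = 4.8×0.675×0.815 = 2.641 m³/s
Panel 4-5: Δb = 5.8 m, d̄ = (0.72+0.57)/2 = 0.645, v̄ = (0.84+0.67)/2 = 0.755 → q = 5.8×0.645×0.755 = 2.824 m³/s
Panel 5-6: Δb = 6.2 m, d̄ = (0.57+0.42)/2 = 0.495, v̄ = (0.67+0.62)/2 = 0.645 → q = 6.2×0.495×0.645 = 1.980 m³/s
Panel 6-7: Δb = 2.4 m, d̄ = (0.42+0.18)/2 = 0.3, v̄ = (0.62+0.52)/2 = 0.57 → q = 2.4×0.3×0.57 = 0.4104 m³/s
Q = Σ q = 10.05 m³/s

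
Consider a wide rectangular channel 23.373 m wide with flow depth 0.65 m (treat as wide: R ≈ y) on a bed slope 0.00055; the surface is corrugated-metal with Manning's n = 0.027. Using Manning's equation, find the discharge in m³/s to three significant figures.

A = b·y = 23.373 × 0.65 = 15.19 m²
Wide channel: R ≈ y = 0.65 m
Q = (1/n)·A·R^(2/3)·S^(1/2) = (1/0.027) × 15.19 × 0.6500^(2/3) × 0.00055^(1/2) = 9.902 m³/s

9.90 m³/s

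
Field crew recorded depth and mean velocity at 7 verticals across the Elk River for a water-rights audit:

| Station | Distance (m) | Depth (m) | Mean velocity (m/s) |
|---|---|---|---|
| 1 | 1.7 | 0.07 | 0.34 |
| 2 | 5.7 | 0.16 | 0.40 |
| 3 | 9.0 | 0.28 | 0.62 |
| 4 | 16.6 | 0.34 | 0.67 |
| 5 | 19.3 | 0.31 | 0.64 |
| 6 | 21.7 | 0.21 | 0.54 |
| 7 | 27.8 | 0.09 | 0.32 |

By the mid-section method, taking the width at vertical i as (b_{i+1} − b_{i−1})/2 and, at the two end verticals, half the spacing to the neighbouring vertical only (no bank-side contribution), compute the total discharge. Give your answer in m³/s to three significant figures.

w_1 = (5.7 − 1.7)/2 = 2 m; q_1 = 0.34 × 0.07 × 2 = 0.04760 m³/s
w_2 = (9.0 − 1.7)/2 = 3.65 m; q_2 = 0.40 × 0.16 × 3.65 = 0.2336 m³/s
w_3 = (16.6 − 5.7)/2 = 5.45 m; q_3 = 0.62 × 0.28 × 5.45 = 0.9461 m³/s
w_4 = (19.3 − 9.0)/2 = 5.15 m; q_4 = 0.67 × 0.34 × 5.15 = 1.173 m³/s
w_5 = (21.7 − 16.6)/2 = 2.55 m; q_5 = 0.64 × 0.31 × 2.55 = 0.5059 m³/s
w_6 = (27.8 − 19.3)/2 = 4.25 m; q_6 = 0.54 × 0.21 × 4.25 = 0.4820 m³/s
w_7 = (27.8 − 21.7)/2 = 3.05 m; q_7 = 0.32 × 0.09 × 3.05 = 0.08784 m³/s
Q = Σ qᵢ = 3.476 m³/s

3.48 m³/s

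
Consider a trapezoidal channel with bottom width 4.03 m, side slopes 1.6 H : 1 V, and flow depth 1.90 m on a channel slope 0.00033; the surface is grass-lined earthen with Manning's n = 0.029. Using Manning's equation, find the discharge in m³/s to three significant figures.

9.50 m³/s

A = (b + z·y)·y = (4.03 + 1.6×1.90)×1.90 = 13.43 m²
P = b + 2y√(1+z²) = 4.03 + 2×1.90×√(1+1.6²) = 11.20 m
R = A/P = 13.43/11.20 = 1.199 m
Q = (1/n)·A·R^(2/3)·S^(1/2) = (1/0.029) × 13.43 × 1.199^(2/3) × 0.00033^(1/2) = 9.499 m³/s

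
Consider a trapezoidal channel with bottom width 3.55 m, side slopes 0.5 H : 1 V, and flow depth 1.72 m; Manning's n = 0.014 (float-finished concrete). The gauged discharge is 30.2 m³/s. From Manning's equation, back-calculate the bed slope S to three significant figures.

A = (b + z·y)·y = (3.55 + 0.5×1.72)×1.72 = 7.585 m²
P = b + 2y√(1+z²) = 3.55 + 2×1.72×√(1+0.5²) = 7.396 m
R = A/P = 7.585/7.396 = 1.026 m
S = (Q·n / (1·A·R^(2/3)))² = (30.2×0.014 / (1×7.585×1.017))² = 0.003004

0.00300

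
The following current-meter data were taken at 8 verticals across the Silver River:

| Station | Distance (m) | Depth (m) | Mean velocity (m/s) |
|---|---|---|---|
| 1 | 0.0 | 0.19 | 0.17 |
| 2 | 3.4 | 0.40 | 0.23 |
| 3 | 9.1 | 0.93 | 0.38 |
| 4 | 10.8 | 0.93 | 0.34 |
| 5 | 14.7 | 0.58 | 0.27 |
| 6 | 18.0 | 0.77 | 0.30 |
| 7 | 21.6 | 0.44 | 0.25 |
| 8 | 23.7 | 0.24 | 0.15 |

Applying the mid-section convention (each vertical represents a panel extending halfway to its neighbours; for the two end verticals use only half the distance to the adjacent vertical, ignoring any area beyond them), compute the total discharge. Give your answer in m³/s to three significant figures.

w_1 = (3.4 − 0.0)/2 = 1.7 m; q_1 = 0.17 × 0.19 × 1.7 = 0.05491 m³/s
w_2 = (9.1 − 0.0)/2 = 4.55 m; q_2 = 0.23 × 0.40 × 4.55 = 0.4186 m³/s
w_3 = (10.8 − 3.4)/2 = 3.7 m; q_3 = 0.38 × 0.93 × 3.7 = 1.308 m³/s
w_4 = (14.7 − 9.1)/2 = 2.8 m; q_4 = 0.34 × 0.93 × 2.8 = 0.8854 m³/s
w_5 = (18.0 − 10.8)/2 = 3.6 m; q_5 = 0.27 × 0.58 × 3.6 = 0.5638 m³/s
w_6 = (21.6 − 14.7)/2 = 3.45 m; q_6 = 0.30 × 0.77 × 3.45 = 0.7970 m³/s
w_7 = (23.7 − 18.0)/2 = 2.85 m; q_7 = 0.25 × 0.44 × 2.85 = 0.3135 m³/s
w_8 = (23.7 − 21.6)/2 = 1.05 m; q_8 = 0.15 × 0.24 × 1.05 = 0.03780 m³/s
Q = Σ qᵢ = 4.378 m³/s

4.38 m³/s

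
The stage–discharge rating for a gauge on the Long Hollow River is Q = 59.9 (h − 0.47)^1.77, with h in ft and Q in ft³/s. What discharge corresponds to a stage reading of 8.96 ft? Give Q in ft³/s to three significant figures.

2640 ft³/s

Q = 59.9 × (8.96 − 0.47)^1.77 = 59.9 × 8.49^1.77 = 2640 ft³/s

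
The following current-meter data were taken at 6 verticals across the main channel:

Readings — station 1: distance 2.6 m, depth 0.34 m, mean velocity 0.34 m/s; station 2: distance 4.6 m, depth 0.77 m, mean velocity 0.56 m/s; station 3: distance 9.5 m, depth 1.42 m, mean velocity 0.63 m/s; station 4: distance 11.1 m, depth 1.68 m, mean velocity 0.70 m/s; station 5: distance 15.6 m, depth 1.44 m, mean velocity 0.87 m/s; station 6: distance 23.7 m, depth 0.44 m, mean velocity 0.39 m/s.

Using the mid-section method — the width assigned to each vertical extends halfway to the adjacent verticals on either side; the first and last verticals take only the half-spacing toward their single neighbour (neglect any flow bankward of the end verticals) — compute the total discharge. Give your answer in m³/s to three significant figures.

16.7 m³/s

w_1 = (4.6 − 2.6)/2 = 1 m; q_1 = 0.34 × 0.34 × 1 = 0.1156 m³/s
w_2 = (9.5 − 2.6)/2 = 3.45 m; q_2 = 0.56 × 0.77 × 3.45 = 1.488 m³/s
w_3 = (11.1 − 4.6)/2 = 3.25 m; q_3 = 0.63 × 1.42 × 3.25 = 2.907 m³/s
w_4 = (15.6 − 9.5)/2 = 3.05 m; q_4 = 0.70 × 1.68 × 3.05 = 3.587 m³/s
w_5 = (23.7 − 11.1)/2 = 6.3 m; q_5 = 0.87 × 1.44 × 6.3 = 7.893 m³/s
w_6 = (23.7 − 15.6)/2 = 4.05 m; q_6 = 0.39 × 0.44 × 4.05 = 0.6950 m³/s
Q = Σ qᵢ = 16.69 m³/s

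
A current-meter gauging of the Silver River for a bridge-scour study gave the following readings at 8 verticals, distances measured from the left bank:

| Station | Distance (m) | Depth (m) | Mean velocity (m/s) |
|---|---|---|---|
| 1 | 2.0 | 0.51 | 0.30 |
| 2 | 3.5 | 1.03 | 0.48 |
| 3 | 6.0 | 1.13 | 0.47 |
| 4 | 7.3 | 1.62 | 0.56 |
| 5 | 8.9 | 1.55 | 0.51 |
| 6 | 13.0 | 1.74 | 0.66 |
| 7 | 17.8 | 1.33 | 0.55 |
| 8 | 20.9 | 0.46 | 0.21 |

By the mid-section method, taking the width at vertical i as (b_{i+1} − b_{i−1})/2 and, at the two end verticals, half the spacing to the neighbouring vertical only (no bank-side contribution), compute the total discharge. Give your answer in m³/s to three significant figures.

13.8 m³/s

w_1 = (3.5 − 2.0)/2 = 0.75 m; q_1 = 0.30 × 0.51 × 0.75 = 0.1148 m³/s
w_2 = (6.0 − 2.0)/2 = 2 m; q_2 = 0.48 × 1.03 × 2 = 0.9888 m³/s
w_3 = (7.3 − 3.5)/2 = 1.9 m; q_3 = 0.47 × 1.13 × 1.9 = 1.009 m³/s
w_4 = (8.9 − 6.0)/2 = 1.45 m; q_4 = 0.56 × 1.62 × 1.45 = 1.315 m³/s
w_5 = (13.0 − 7.3)/2 = 2.85 m; q_5 = 0.51 × 1.55 × 2.85 = 2.253 m³/s
w_6 = (17.8 − 8.9)/2 = 4.45 m; q_6 = 0.66 × 1.74 × 4.45 = 5.110 m³/s
w_7 = (20.9 − 13.0)/2 = 3.95 m; q_7 = 0.55 × 1.33 × 3.95 = 2.889 m³/s
w_8 = (20.9 − 17.8)/2 = 1.55 m; q_8 = 0.21 × 0.46 × 1.55 = 0.1497 m³/s
Q = Σ qᵢ = 13.83 m³/s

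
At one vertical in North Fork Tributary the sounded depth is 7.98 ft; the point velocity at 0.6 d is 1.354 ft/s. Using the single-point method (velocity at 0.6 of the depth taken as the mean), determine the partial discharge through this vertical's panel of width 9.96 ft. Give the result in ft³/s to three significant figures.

v̄ = v₀.₆ = 1.354 ft/s
q = v̄ × d × w = 1.354 × 7.98 × 9.96 = 107.6 ft³/s

108 ft³/s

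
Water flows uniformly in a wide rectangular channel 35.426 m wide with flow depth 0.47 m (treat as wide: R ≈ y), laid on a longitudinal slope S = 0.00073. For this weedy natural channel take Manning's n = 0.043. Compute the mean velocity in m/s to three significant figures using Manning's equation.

A = b·y = 35.426 × 0.47 = 16.65 m²
Wide channel: R ≈ y = 0.47 m
Q = (1/n)·A·R^(2/3)·S^(1/2) = (1/0.043) × 16.65 × 0.4700^(2/3) × 0.00073^(1/2) = 6.324 m³/s
V = Q/A = 6.324/16.65 = 0.3798 m/s

0.380 m/s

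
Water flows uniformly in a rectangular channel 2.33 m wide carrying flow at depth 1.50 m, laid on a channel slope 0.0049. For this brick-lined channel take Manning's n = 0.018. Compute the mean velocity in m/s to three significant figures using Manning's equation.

2.94 m/s

A = b·y = 2.33 × 1.50 = 3.495 m²
P = b + 2y = 2.33 + 2×1.50 = 5.330 m
R = A/P = 3.495/5.330 = 0.6557 m
Q = (1/n)·A·R^(2/3)·S^(1/2) = (1/0.018) × 3.495 × 0.6557^(2/3) × 0.0049^(1/2) = 10.26 m³/s
V = Q/A = 10.26/3.495 = 2.935 m/s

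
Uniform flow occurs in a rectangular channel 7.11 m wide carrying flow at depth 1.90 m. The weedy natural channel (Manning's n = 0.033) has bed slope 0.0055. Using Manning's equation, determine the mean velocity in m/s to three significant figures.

A = b·y = 7.11 × 1.90 = 13.51 m²
P = b + 2y = 7.11 + 2×1.90 = 10.91 m
R = A/P = 13.51/10.91 = 1.238 m
Q = (1/n)·A·R^(2/3)·S^(1/2) = (1/0.033) × 13.51 × 1.238^(2/3) × 0.0055^(1/2) = 35.01 m³/s
V = Q/A = 35.01/13.51 = 2.591 m/s

2.59 m/s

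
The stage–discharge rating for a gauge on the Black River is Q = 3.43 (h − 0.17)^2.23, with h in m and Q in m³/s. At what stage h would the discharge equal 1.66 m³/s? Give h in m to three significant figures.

0.892 m

h − h₀ = (Q/C)^(1/b) = (1.66/3.43)^(1/2.23) = 0.7222 m
h = 0.17 + 0.7222 = 0.8922 m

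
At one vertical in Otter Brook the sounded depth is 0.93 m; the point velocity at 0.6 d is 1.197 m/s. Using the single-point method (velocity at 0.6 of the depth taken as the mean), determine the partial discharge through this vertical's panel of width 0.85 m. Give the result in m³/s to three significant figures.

0.946 m³/s

v̄ = v₀.₆ = 1.197 m/s
q = v̄ × d × w = 1.197 × 0.93 × 0.85 = 0.9462 m³/s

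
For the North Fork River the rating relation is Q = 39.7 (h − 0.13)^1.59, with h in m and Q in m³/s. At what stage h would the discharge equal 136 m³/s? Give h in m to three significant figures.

h − h₀ = (Q/C)^(1/b) = (136/39.7)^(1/1.59) = 2.169 m
h = 0.13 + 2.169 = 2.299 m

2.30 m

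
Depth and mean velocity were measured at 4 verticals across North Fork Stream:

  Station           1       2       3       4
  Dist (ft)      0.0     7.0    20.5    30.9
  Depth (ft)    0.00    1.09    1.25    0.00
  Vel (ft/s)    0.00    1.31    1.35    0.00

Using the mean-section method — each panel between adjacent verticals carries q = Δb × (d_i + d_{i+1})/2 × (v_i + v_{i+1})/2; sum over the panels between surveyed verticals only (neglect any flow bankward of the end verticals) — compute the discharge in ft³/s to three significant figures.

Panel 1-2: Δb = 7 ft, d̄ = (0.00+1.09)/2 = 0.545, v̄ = (0.00+1.31)/2 = 0.655 → q = 7×0.545×0.655 = 2.499 ft³/s
Panel 2-3: Δb = 13.5 ft, d̄ = (1.09+1.25)/2 = 1.17, v̄ = (1.31+1.35)/2 = 1.33 → q = 13.5×1.17×1.33 = 21.01 ft³/s
Panel 3-4: Δb = 10.4 ft, d̄ = (1.25+0.00)/2 = 0.625, v̄ = (1.35+0.00)/2 = 0.675 → q = 10.4×0.625×0.675 = 4.388 ft³/s
Q = Σ q = 27.89 ft³/s

27.9 ft³/s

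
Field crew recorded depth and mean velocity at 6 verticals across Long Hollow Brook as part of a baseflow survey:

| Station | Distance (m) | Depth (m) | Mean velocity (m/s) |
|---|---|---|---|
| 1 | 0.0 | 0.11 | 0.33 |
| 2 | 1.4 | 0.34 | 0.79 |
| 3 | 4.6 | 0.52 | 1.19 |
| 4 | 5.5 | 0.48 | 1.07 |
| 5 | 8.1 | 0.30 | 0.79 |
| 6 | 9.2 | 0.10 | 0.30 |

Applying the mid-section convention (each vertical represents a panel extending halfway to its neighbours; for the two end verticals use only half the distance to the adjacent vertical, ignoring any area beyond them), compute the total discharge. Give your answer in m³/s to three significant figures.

w_1 = (1.4 − 0.0)/2 = 0.7 m; q_1 = 0.33 × 0.11 × 0.7 = 0.02541 m³/s
w_2 = (4.6 − 0.0)/2 = 2.3 m; q_2 = 0.79 × 0.34 × 2.3 = 0.6178 m³/s
w_3 = (5.5 − 1.4)/2 = 2.05 m; q_3 = 1.19 × 0.52 × 2.05 = 1.269 m³/s
w_4 = (8.1 − 4.6)/2 = 1.75 m; q_4 = 1.07 × 0.48 × 1.75 = 0.8988 m³/s
w_5 = (9.2 − 5.5)/2 = 1.85 m; q_5 = 0.79 × 0.30 × 1.85 = 0.4385 m³/s
w_6 = (9.2 − 8.1)/2 = 0.55 m; q_6 = 0.30 × 0.10 × 0.55 = 0.01650 m³/s
Q = Σ qᵢ = 3.265 m³/s

3.27 m³/s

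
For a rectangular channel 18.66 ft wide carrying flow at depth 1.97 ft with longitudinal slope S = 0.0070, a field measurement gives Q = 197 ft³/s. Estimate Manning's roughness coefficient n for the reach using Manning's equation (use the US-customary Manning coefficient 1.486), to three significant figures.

A = b·y = 18.66 × 1.97 = 36.76 ft²
P = b + 2y = 18.66 + 2×1.97 = 22.60 ft
R = A/P = 36.76/22.60 = 1.627 ft
n = (1.486/Q)·A·R^(2/3)·S^(1/2) = (1.486/197) × 36.76 × 1.383 × 0.08367 = 0.03209

0.0321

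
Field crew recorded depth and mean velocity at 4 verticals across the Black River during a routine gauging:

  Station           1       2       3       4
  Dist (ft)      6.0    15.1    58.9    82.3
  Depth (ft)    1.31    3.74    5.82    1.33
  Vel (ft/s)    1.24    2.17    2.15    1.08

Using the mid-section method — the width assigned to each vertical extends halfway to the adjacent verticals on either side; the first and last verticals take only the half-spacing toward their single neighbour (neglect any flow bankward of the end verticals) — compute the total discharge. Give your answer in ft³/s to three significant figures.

659 ft³/s

w_1 = (15.1 − 6.0)/2 = 4.55 ft; q_1 = 1.24 × 1.31 × 4.55 = 7.391 ft³/s
w_2 = (58.9 − 6.0)/2 = 26.45 ft; q_2 = 2.17 × 3.74 × 26.45 = 214.7 ft³/s
w_3 = (82.3 − 15.1)/2 = 33.6 ft; q_3 = 2.15 × 5.82 × 33.6 = 420.4 ft³/s
w_4 = (82.3 − 58.9)/2 = 11.7 ft; q_4 = 1.08 × 1.33 × 11.7 = 16.81 ft³/s
Q = Σ qᵢ = 659.3 ft³/s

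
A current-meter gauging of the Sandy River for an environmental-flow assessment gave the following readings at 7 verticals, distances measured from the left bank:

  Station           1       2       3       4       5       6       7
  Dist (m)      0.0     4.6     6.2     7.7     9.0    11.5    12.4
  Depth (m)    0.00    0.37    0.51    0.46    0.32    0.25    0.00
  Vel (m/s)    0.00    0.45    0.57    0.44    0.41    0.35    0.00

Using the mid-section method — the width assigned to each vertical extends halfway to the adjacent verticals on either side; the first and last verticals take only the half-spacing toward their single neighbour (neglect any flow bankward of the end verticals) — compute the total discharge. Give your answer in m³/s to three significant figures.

w_2 = (6.2 − 0.0)/2 = 3.1 m; q_2 = 0.45 × 0.37 × 3.1 = 0.5162 m³/s
w_3 = (7.7 − 4.6)/2 = 1.55 m; q_3 = 0.57 × 0.51 × 1.55 = 0.4506 m³/s
w_4 = (9.0 − 6.2)/2 = 1.4 m; q_4 = 0.44 × 0.46 × 1.4 = 0.2834 m³/s
w_5 = (11.5 − 7.7)/2 = 1.9 m; q_5 = 0.41 × 0.32 × 1.9 = 0.2493 m³/s
w_6 = (12.4 − 9.0)/2 = 1.7 m; q_6 = 0.35 × 0.25 × 1.7 = 0.1488 m³/s
Stations 1, 7 contribute zero (depth or velocity is 0).
Q = Σ qᵢ = 1.648 m³/s

1.65 m³/s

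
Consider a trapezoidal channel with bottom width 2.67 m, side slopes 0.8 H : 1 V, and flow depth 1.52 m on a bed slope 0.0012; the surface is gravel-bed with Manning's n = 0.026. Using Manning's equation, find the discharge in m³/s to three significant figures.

A = (b + z·y)·y = (2.67 + 0.8×1.52)×1.52 = 5.907 m²
P = b + 2y√(1+z²) = 2.67 + 2×1.52×√(1+0.8²) = 6.563 m
R = A/P = 5.907/6.563 = 0.9000 m
Q = (1/n)·A·R^(2/3)·S^(1/2) = (1/0.026) × 5.907 × 0.9000^(2/3) × 0.0012^(1/2) = 7.336 m³/s

7.34 m³/s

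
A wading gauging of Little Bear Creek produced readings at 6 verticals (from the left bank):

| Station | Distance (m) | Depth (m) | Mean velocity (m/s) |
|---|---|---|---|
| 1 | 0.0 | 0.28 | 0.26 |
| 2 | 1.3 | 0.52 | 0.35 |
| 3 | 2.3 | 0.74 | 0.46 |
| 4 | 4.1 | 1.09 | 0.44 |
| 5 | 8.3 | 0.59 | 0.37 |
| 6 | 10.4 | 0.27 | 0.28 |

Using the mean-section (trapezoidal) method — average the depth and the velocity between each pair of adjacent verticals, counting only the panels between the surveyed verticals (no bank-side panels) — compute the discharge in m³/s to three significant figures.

2.88 m³/s

Panel 1-2: Δb = 1.3 m, d̄ = (0.28+0.52)/2 = 0.4, v̄ = (0.26+0.35)/2 = 0.305 → q = 1.3×0.4×0.305 = 0.1586 m³/s
Panel 2-3: Δb = 1 m, d̄ = (0.52+0.74)/2 = 0.63, v̄ = (0.35+0.46)/2 = 0.405 → q = 1×0.63×0.405 = 0.2552 m³/s
Panel 3-4: Δb = 1.8 m, d̄ = (0.74+1.09)/2 = 0.915, v̄ = (0.46+0.44)/2 = 0.45 → q = 1.8×0.915×0.45 = 0.7412 m³/s
Panel 4-5: Δb = 4.2 m, d̄ = (1.09+0.59)/2 = 0.84, v̄ = (0.44+0.37)/2 = 0.405 → q = 4.2×0.84×0.405 = 1.429 m³/s
Panel 5-6: Δb = 2.1 m, d̄ = (0.59+0.27)/2 = 0.43, v̄ = (0.37+0.28)/2 = 0.325 → q = 2.1×0.43×0.325 = 0.2935 m³/s
Q = Σ q = 2.877 m³/s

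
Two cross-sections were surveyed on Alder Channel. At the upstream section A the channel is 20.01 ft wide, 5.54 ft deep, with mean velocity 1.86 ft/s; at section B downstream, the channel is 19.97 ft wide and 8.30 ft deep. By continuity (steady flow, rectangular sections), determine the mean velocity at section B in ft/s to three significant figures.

1.24 ft/s

Q = A₁V₁ = (20.01×5.54) × 1.86 = 206.2 ft³/s
A₂ = 19.97 × 8.30 = 165.8 ft²
V₂ = Q/A₂ = 206.2/165.8 = 1.244 ft/s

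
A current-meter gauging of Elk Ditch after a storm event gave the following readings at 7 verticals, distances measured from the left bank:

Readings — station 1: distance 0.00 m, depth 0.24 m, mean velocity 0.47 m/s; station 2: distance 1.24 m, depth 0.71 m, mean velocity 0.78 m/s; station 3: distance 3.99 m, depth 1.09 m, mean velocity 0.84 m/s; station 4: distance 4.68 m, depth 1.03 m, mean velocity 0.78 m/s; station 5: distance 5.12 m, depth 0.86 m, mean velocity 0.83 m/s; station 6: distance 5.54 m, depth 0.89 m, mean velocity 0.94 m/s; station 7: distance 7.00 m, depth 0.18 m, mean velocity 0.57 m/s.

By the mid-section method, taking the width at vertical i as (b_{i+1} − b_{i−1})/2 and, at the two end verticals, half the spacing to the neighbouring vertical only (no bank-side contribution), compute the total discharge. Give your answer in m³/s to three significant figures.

4.37 m³/s

w_1 = (1.24 − 0.00)/2 = 0.62 m; q_1 = 0.47 × 0.24 × 0.62 = 0.06994 m³/s
w_2 = (3.99 − 0.00)/2 = 1.995 m; q_2 = 0.78 × 0.71 × 1.995 = 1.105 m³/s
w_3 = (4.68 − 1.24)/2 = 1.72 m; q_3 = 0.84 × 1.09 × 1.72 = 1.575 m³/s
w_4 = (5.12 − 3.99)/2 = 0.565 m; q_4 = 0.78 × 1.03 × 0.565 = 0.4539 m³/s
w_5 = (5.54 − 4.68)/2 = 0.43 m; q_5 = 0.83 × 0.86 × 0.43 = 0.3069 m³/s
w_6 = (7.00 − 5.12)/2 = 0.94 m; q_6 = 0.94 × 0.89 × 0.94 = 0.7864 m³/s
w_7 = (7.00 − 5.54)/2 = 0.73 m; q_7 = 0.57 × 0.18 × 0.73 = 0.07490 m³/s
Q = Σ qᵢ = 4.372 m³/s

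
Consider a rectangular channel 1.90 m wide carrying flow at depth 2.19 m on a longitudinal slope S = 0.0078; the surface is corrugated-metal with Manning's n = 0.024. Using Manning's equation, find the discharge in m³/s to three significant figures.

11.6 m³/s

A = b·y = 1.90 × 2.19 = 4.161 m²
P = b + 2y = 1.90 + 2×2.19 = 6.280 m
R = A/P = 4.161/6.280 = 0.6626 m
Q = (1/n)·A·R^(2/3)·S^(1/2) = (1/0.024) × 4.161 × 0.6626^(2/3) × 0.0078^(1/2) = 11.64 m³/s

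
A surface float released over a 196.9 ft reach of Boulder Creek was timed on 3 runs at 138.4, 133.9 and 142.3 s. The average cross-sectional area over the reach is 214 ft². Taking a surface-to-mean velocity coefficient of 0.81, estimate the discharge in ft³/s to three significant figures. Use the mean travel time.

t̄ = (138.4 + 133.9 + 142.3) / 3 = 138.2 s
v_surface = L / t̄ = 196.9 / 138.2 = 1.425 ft/s
v_mean = 0.81 × 1.425 = 1.154 ft/s
Q = A × v_mean = 214 × 1.154 = 247.0 ft³/s

247 ft³/s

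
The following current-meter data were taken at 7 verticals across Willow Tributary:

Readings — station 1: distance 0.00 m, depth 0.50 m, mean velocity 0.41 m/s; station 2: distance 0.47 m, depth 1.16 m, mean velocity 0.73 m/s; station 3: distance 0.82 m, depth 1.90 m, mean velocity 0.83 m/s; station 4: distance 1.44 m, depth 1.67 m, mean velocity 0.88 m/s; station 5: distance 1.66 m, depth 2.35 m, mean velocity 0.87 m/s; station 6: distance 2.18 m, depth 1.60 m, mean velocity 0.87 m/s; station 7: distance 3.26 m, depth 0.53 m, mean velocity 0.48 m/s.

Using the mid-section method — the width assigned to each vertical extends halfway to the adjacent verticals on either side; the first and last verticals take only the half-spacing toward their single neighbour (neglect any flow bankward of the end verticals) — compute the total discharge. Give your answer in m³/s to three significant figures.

w_1 = (0.47 − 0.00)/2 = 0.235 m; q_1 = 0.41 × 0.50 × 0.235 = 0.04818 m³/s
w_2 = (0.82 − 0.00)/2 = 0.41 m; q_2 = 0.73 × 1.16 × 0.41 = 0.3472 m³/s
w_3 = (1.44 − 0.47)/2 = 0.485 m; q_3 = 0.83 × 1.90 × 0.485 = 0.7648 m³/s
w_4 = (1.66 − 0.82)/2 = 0.42 m; q_4 = 0.88 × 1.67 × 0.42 = 0.6172 m³/s
w_5 = (2.18 − 1.44)/2 = 0.37 m; q_5 = 0.87 × 2.35 × 0.37 = 0.7565 m³/s
w_6 = (3.26 − 1.66)/2 = 0.8 m; q_6 = 0.87 × 1.60 × 0.8 = 1.114 m³/s
w_7 = (3.26 − 2.18)/2 = 0.54 m; q_7 = 0.48 × 0.53 × 0.54 = 0.1374 m³/s
Q = Σ qᵢ = 3.785 m³/s

3.78 m³/s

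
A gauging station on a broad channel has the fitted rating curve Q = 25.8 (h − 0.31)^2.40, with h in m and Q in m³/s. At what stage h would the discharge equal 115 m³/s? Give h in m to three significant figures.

h − h₀ = (Q/C)^(1/b) = (115/25.8)^(1/2.40) = 1.864 m
h = 0.31 + 1.864 = 2.174 m

2.17 m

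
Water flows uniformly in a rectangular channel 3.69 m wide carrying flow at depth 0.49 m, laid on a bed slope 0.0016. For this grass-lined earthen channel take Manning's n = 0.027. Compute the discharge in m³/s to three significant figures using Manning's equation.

1.42 m³/s

A = b·y = 3.69 × 0.49 = 1.808 m²
P = b + 2y = 3.69 + 2×0.49 = 4.670 m
R = A/P = 1.808/4.670 = 0.3872 m
Q = (1/n)·A·R^(2/3)·S^(1/2) = (1/0.027) × 1.808 × 0.3872^(2/3) × 0.0016^(1/2) = 1.423 m³/s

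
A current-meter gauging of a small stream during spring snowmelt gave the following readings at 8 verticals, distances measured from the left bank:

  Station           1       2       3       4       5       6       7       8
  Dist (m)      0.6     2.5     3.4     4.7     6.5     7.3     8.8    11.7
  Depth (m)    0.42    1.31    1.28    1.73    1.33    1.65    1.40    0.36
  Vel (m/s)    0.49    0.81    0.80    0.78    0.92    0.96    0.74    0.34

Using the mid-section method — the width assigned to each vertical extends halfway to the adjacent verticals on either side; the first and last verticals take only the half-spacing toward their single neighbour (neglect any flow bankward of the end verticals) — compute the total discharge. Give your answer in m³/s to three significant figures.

w_1 = (2.5 − 0.6)/2 = 0.95 m; q_1 = 0.49 × 0.42 × 0.95 = 0.1955 m³/s
w_2 = (3.4 − 0.6)/2 = 1.4 m; q_2 = 0.81 × 1.31 × 1.4 = 1.486 m³/s
w_3 = (4.7 − 2.5)/2 = 1.1 m; q_3 = 0.80 × 1.28 × 1.1 = 1.126 m³/s
w_4 = (6.5 − 3.4)/2 = 1.55 m; q_4 = 0.78 × 1.73 × 1.55 = 2.092 m³/s
w_5 = (7.3 − 4.7)/2 = 1.3 m; q_5 = 0.92 × 1.33 × 1.3 = 1.591 m³/s
w_6 = (8.8 − 6.5)/2 = 1.15 m; q_6 = 0.96 × 1.65 × 1.15 = 1.822 m³/s
w_7 = (11.7 − 7.3)/2 = 2.2 m; q_7 = 0.74 × 1.40 × 2.2 = 2.279 m³/s
w_8 = (11.7 − 8.8)/2 = 1.45 m; q_8 = 0.34 × 0.36 × 1.45 = 0.1775 m³/s
Q = Σ qᵢ = 10.77 m³/s

10.8 m³/s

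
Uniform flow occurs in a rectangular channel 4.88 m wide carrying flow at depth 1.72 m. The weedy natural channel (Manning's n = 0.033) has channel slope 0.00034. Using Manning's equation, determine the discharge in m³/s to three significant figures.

4.72 m³/s

A = b·y = 4.88 × 1.72 = 8.394 m²
P = b + 2y = 4.88 + 2×1.72 = 8.320 m
R = A/P = 8.394/8.320 = 1.009 m
Q = (1/n)·A·R^(2/3)·S^(1/2) = (1/0.033) × 8.394 × 1.009^(2/3) × 0.00034^(1/2) = 4.718 m³/s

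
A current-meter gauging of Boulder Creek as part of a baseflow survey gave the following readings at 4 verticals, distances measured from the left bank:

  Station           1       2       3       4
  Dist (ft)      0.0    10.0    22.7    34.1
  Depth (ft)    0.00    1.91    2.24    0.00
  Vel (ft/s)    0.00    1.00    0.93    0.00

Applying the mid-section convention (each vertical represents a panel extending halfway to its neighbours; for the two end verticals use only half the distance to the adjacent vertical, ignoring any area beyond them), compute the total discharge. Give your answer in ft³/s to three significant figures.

w_2 = (22.7 − 0.0)/2 = 11.35 ft; q_2 = 1.00 × 1.91 × 11.35 = 21.68 ft³/s
w_3 = (34.1 − 10.0)/2 = 12.05 ft; q_3 = 0.93 × 2.24 × 12.05 = 25.10 ft³/s
Stations 1, 4 contribute zero (depth or velocity is 0).
Q = Σ qᵢ = 46.78 ft³/s

46.8 ft³/s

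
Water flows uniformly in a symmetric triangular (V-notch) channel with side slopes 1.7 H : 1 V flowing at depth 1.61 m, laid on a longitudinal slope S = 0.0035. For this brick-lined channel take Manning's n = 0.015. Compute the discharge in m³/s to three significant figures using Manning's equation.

13.6 m³/s

A = z·y² = 1.7×1.61² = 4.407 m²
P = 2y√(1+z²) = 2×1.61×√(1+1.7²) = 6.351 m
R = A/P = 4.407/6.351 = 0.6939 m
Q = (1/n)·A·R^(2/3)·S^(1/2) = (1/0.015) × 4.407 × 0.6939^(2/3) × 0.0035^(1/2) = 13.62 m³/s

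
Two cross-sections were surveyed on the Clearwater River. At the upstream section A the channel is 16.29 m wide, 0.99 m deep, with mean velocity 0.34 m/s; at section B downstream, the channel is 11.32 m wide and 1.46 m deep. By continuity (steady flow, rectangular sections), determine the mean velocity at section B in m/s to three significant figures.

Q = A₁V₁ = (16.29×0.99) × 0.34 = 5.483 m³/s
A₂ = 11.32 × 1.46 = 16.53 m²
V₂ = Q/A₂ = 5.483/16.53 = 0.3318 m/s

0.332 m/s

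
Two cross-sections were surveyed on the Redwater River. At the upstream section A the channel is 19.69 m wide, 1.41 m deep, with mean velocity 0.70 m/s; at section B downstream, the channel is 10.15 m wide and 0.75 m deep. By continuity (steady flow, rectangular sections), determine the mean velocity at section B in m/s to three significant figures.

2.55 m/s

Q = A₁V₁ = (19.69×1.41) × 0.70 = 19.43 m³/s
A₂ = 10.15 × 0.75 = 7.613 m²
V₂ = Q/A₂ = 19.43/7.613 = 2.553 m/s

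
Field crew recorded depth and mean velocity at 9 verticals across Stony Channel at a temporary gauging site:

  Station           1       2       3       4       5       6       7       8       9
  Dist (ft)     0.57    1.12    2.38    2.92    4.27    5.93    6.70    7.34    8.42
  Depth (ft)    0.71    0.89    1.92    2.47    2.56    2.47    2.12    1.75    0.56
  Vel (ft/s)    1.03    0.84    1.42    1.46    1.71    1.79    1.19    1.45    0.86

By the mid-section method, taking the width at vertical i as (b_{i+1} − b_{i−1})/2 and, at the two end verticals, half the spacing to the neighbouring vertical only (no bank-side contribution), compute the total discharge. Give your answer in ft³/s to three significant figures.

w_1 = (1.12 − 0.57)/2 = 0.275 ft; q_1 = 1.03 × 0.71 × 0.275 = 0.2011 ft³/s
w_2 = (2.38 − 0.57)/2 = 0.905 ft; q_2 = 0.84 × 0.89 × 0.905 = 0.6766 ft³/s
w_3 = (2.92 − 1.12)/2 = 0.9 ft; q_3 = 1.42 × 1.92 × 0.9 = 2.454 ft³/s
w_4 = (4.27 − 2.38)/2 = 0.945 ft; q_4 = 1.46 × 2.47 × 0.945 = 3.408 ft³/s
w_5 = (5.93 − 2.92)/2 = 1.505 ft; q_5 = 1.71 × 2.56 × 1.505 = 6.588 ft³/s
w_6 = (6.70 − 4.27)/2 = 1.215 ft; q_6 = 1.79 × 2.47 × 1.215 = 5.372 ft³/s
w_7 = (7.34 − 5.93)/2 = 0.705 ft; q_7 = 1.19 × 2.12 × 0.705 = 1.779 ft³/s
w_8 = (8.42 − 6.70)/2 = 0.86 ft; q_8 = 1.45 × 1.75 × 0.86 = 2.182 ft³/s
w_9 = (8.42 − 7.34)/2 = 0.54 ft; q_9 = 0.86 × 0.56 × 0.54 = 0.2601 ft³/s
Q = Σ qᵢ = 22.92 ft³/s

22.9 ft³/s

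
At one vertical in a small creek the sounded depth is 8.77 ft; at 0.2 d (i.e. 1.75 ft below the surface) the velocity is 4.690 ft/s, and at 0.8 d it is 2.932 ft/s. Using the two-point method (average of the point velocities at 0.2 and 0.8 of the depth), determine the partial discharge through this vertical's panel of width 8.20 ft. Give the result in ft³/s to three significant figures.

v̄ = (4.690 + 2.932) / 2 = 3.811 ft/s
q = v̄ × d × w = 3.811 × 8.77 × 8.20 = 274.1 ft³/s

274 ft³/s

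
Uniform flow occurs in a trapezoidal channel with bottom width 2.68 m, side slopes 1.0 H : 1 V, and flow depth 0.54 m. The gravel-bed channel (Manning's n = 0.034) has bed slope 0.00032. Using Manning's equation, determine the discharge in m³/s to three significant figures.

0.508 m³/s

A = (b + z·y)·y = (2.68 + 1.0×0.54)×0.54 = 1.739 m²
P = b + 2y√(1+z²) = 2.68 + 2×0.54×√(1+1.0²) = 4.207 m
R = A/P = 1.739/4.207 = 0.4133 m
Q = (1/n)·A·R^(2/3)·S^(1/2) = (1/0.034) × 1.739 × 0.4133^(2/3) × 0.00032^(1/2) = 0.5076 m³/s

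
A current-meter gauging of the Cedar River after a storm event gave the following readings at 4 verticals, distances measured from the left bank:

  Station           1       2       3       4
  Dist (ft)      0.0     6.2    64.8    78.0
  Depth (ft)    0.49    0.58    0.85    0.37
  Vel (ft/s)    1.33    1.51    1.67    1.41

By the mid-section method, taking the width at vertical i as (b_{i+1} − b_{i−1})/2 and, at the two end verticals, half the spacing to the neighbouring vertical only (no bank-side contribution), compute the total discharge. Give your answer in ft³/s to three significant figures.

w_1 = (6.2 − 0.0)/2 = 3.1 ft; q_1 = 1.33 × 0.49 × 3.1 = 2.020 ft³/s
w_2 = (64.8 − 0.0)/2 = 32.4 ft; q_2 = 1.51 × 0.58 × 32.4 = 28.38 ft³/s
w_3 = (78.0 − 6.2)/2 = 35.9 ft; q_3 = 1.67 × 0.85 × 35.9 = 50.96 ft³/s
w_4 = (78.0 − 64.8)/2 = 6.6 ft; q_4 = 1.41 × 0.37 × 6.6 = 3.443 ft³/s
Q = Σ qᵢ = 84.80 ft³/s

84.8 ft³/s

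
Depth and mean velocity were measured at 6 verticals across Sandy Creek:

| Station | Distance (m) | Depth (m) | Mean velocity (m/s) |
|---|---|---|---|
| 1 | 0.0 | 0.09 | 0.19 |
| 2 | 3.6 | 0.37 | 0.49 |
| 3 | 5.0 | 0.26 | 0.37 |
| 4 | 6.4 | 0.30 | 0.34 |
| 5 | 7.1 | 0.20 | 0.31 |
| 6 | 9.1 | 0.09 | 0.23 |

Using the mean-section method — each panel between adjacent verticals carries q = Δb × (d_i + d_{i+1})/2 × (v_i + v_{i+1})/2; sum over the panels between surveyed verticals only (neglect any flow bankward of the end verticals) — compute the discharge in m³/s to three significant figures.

Panel 1-2: Δb = 3.6 m, d̄ = (0.09+0.37)/2 = 0.23, v̄ = (0.19+0.49)/2 = 0.34 → q = 3.6×0.23×0.34 = 0.2815 m³/s
Panel 2-3: Δb = 1.4 m, d̄ = (0.37+0.26)/2 = 0.315, v̄ = (0.49+0.37)/2 = 0.43 → q = 1.4×0.315×0.43 = 0.1896 m³/s
Panel 3-4: Δb = 1.4 m, d̄ = (0.26+0.30)/2 = 0.28, v̄ = (0.37+0.34)/2 = 0.355 → q = 1.4×0.28×0.355 = 0.1392 m³/s
Panel 4-5: Δb = 0.7 m, d̄ = (0.30+0.20)/2 = 0.25, v̄ = (0.34+0.31)/2 = 0.325 → q = 0.7×0.25×0.325 = 0.05688 m³/s
Panel 5-6: Δb = 2 m, d̄ = (0.20+0.09)/2 = 0.145, v̄ = (0.31+0.23)/2 = 0.27 → q = 2×0.145×0.27 = 0.07830 m³/s
Q = Σ q = 0.7455 m³/s

0.745 m³/s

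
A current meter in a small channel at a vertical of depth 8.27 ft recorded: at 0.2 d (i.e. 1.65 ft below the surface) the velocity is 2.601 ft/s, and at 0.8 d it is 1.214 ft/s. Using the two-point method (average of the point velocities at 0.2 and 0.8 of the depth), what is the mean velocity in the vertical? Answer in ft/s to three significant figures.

v̄ = (2.601 + 1.214) / 2 = 1.908 ft/s

1.91 ft/s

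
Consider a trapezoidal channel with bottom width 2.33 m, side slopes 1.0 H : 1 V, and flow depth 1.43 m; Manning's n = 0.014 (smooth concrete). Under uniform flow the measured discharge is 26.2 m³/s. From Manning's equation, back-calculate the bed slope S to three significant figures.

0.00584

A = (b + z·y)·y = (2.33 + 1.0×1.43)×1.43 = 5.377 m²
P = b + 2y√(1+z²) = 2.33 + 2×1.43×√(1+1.0²) = 6.375 m
R = A/P = 5.377/6.375 = 0.8435 m
S = (Q·n / (1·A·R^(2/3)))² = (26.2×0.014 / (1×5.377×0.8927))² = 0.005840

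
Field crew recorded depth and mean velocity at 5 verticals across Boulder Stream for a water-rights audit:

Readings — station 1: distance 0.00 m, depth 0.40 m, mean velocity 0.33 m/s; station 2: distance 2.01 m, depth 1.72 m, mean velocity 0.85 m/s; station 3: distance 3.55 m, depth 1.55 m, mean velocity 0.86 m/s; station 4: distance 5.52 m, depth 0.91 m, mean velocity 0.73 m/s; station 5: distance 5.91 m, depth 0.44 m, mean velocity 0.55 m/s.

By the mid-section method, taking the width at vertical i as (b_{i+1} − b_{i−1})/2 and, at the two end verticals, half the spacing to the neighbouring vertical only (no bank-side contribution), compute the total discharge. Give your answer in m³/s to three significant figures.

5.90 m³/s

w_1 = (2.01 − 0.00)/2 = 1.005 m; q_1 = 0.33 × 0.40 × 1.005 = 0.1327 m³/s
w_2 = (3.55 − 0.00)/2 = 1.775 m; q_2 = 0.85 × 1.72 × 1.775 = 2.595 m³/s
w_3 = (5.52 − 2.01)/2 = 1.755 m; q_3 = 0.86 × 1.55 × 1.755 = 2.339 m³/s
w_4 = (5.91 − 3.55)/2 = 1.18 m; q_4 = 0.73 × 0.91 × 1.18 = 0.7839 m³/s
w_5 = (5.91 − 5.52)/2 = 0.195 m; q_5 = 0.55 × 0.44 × 0.195 = 0.04719 m³/s
Q = Σ qᵢ = 5.898 m³/s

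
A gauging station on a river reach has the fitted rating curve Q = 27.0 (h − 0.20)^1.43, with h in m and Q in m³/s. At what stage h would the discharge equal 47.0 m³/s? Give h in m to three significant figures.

h − h₀ = (Q/C)^(1/b) = (47.0/27.0)^(1/1.43) = 1.473 m
h = 0.20 + 1.473 = 1.673 m

1.67 m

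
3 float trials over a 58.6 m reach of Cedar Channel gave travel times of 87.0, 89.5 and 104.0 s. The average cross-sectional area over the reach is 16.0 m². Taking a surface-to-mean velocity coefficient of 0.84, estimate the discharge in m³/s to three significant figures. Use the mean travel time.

t̄ = (87.0 + 89.5 + 104.0) / 3 = 93.5 s
v_surface = L / t̄ = 58.6 / 93.5 = 0.6267 m/s
v_mean = 0.84 × 0.6267 = 0.5265 m/s
Q = A × v_mean = 16.0 × 0.5265 = 8.423 m³/s

8.42 m³/s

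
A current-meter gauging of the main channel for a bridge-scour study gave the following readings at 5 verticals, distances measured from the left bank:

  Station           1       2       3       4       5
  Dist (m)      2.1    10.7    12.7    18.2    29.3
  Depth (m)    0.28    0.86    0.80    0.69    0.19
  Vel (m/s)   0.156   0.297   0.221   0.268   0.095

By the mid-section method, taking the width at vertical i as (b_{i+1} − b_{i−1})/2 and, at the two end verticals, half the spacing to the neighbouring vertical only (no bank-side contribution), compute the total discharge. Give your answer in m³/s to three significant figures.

3.84 m³/s

w_1 = (10.7 − 2.1)/2 = 4.3 m; q_1 = 0.156 × 0.28 × 4.3 = 0.1878 m³/s
w_2 = (12.7 − 2.1)/2 = 5.3 m; q_2 = 0.297 × 0.86 × 5.3 = 1.354 m³/s
w_3 = (18.2 − 10.7)/2 = 3.75 m; q_3 = 0.221 × 0.80 × 3.75 = 0.6630 m³/s
w_4 = (29.3 − 12.7)/2 = 8.3 m; q_4 = 0.268 × 0.69 × 8.3 = 1.535 m³/s
w_5 = (29.3 − 18.2)/2 = 5.55 m; q_5 = 0.095 × 0.19 × 5.55 = 0.1002 m³/s
Q = Σ qᵢ = 3.840 m³/s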